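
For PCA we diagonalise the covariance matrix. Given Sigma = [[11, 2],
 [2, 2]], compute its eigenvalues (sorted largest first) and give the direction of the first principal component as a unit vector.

Step 1 — characteristic polynomial of 2×2 Sigma:
  det(Sigma - λI) = λ² - trace · λ + det = 0.
  trace = 11 + 2 = 13, det = 11·2 - (2)² = 18.
Step 2 — discriminant:
  Δ = trace² - 4·det = 169 - 72 = 97.
Step 3 — eigenvalues:
  λ = (trace ± √Δ)/2 = (13 ± 9.8489)/2,
  λ_1 = 11.4244,  λ_2 = 1.5756.

Step 4 — unit eigenvector for λ_1: solve (Sigma - λ_1 I)v = 0. First row:
  (11 - 11.4244)·v_x + (2)·v_y = 0, i.e. (-0.4244)·v_x + (2)·v_y = 0,
  so v ∝ (b, λ_1 - a) = (2, 0.4244) = u.
  ||u|| = √((2)² + (0.4244)²) = √(4.1801) ≈ 2.0445,
  v_1 = u/||u|| ≈ (0.9782, 0.2076) (||v_1|| = 1).

λ_1 = 11.4244,  λ_2 = 1.5756;  v_1 ≈ (0.9782, 0.2076)


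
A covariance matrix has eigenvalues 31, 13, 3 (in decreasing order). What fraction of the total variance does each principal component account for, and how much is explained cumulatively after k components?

Step 1 — total variance = trace(Sigma) = Σ λ_i = 31 + 13 + 3 = 47.

Step 2 — fraction explained by component i = λ_i / Σ λ:
  PC1: 31/47 = 0.6596
  PC2: 13/47 = 0.2766
  PC3: 3/47 = 0.0638

Step 3 — cumulative fraction after k components = (λ_1 + ... + λ_k) / Σ λ:
  k = 1: 31/47 = 0.6596
  k = 2: (31 + 13)/47 = 44/47 = 0.9362
  k = 3: (31 + 13 + 3)/47 = 47/47 = 1

Summary (fraction, with percent):

explained: PC1 0.6596 (65.96%), PC2 0.2766 (27.66%), PC3 0.0638 (6.38%);  cumulative: 0.6596, 0.9362, 1


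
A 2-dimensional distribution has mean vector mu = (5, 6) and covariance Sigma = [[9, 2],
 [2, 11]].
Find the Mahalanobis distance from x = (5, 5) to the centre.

Step 1 — centre the observation: (x - mu) = (0, -1).

Step 2 — invert Sigma. det(Sigma) = 9·11 - (2)² = 95.
  Sigma^{-1} = (1/det) · [[d, -b], [-b, a]] = [[0.1158, -0.0211],
 [-0.0211, 0.0947]].

Step 3 — form the quadratic (x - mu)^T · Sigma^{-1} · (x - mu):
  Sigma^{-1} · (x - mu) = (0.0211, -0.0947).
  (x - mu)^T · [Sigma^{-1} · (x - mu)] = (0)·(0.0211) + (-1)·(-0.0947) = 0.0947.

Step 4 — take square root: d = √(0.0947) ≈ 0.3078.

d(x, mu) = √(0.0947) ≈ 0.3078


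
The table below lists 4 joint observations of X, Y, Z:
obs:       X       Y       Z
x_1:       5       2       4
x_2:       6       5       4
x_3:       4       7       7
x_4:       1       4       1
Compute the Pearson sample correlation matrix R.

Step 1 — column means:
  mean(X) = (5 + 6 + 4 + 1) / 4 = 16/4 = 4
  mean(Y) = (2 + 5 + 7 + 4) / 4 = 18/4 = 4.5
  mean(Z) = (4 + 4 + 7 + 1) / 4 = 16/4 = 4

Step 2 — sample variances and covariances s[i,j] = (1/(n-1)) · Σ_k (x_{k,i} - mean_i) · (x_{k,j} - mean_j), with n-1 = 3:
  s[X,X] = ((1)·(1) + (2)·(2) + (0)·(0) + (-3)·(-3)) / 3 = 14/3 = 4.6667
  s[X,Y] = ((1)·(-2.5) + (2)·(0.5) + (0)·(2.5) + (-3)·(-0.5)) / 3 = 0/3 = 0
  s[X,Z] = ((1)·(0) + (2)·(0) + (0)·(3) + (-3)·(-3)) / 3 = 9/3 = 3
  s[Y,Y] = ((-2.5)·(-2.5) + (0.5)·(0.5) + (2.5)·(2.5) + (-0.5)·(-0.5)) / 3 = 13/3 = 4.3333
  s[Y,Z] = ((-2.5)·(0) + (0.5)·(0) + (2.5)·(3) + (-0.5)·(-3)) / 3 = 9/3 = 3
  s[Z,Z] = ((0)·(0) + (0)·(0) + (3)·(3) + (-3)·(-3)) / 3 = 18/3 = 6
  Sample standard deviations s_i = √(s[i,i]):
  s(X) = √(4.6667) = 2.1602
  s(Y) = √(4.3333) = 2.0817
  s(Z) = √(6) = 2.4495

Step 3 — r_{ij} = s_{ij} / (s_i · s_j):
  r[X,X] = 1 (diagonal).
  r[X,Y] = 0 / (2.1602 · 2.0817) = 0 / 4.4969 = 0
  r[X,Z] = 3 / (2.1602 · 2.4495) = 3 / 5.2915 = 0.5669
  r[Y,Y] = 1 (diagonal).
  r[Y,Z] = 3 / (2.0817 · 2.4495) = 3 / 5.099 = 0.5883
  r[Z,Z] = 1 (diagonal).

R is symmetric with unit diagonal. Assembling:

R = [[1, 0, 0.5669],
 [0, 1, 0.5883],
 [0.5669, 0.5883, 1]]


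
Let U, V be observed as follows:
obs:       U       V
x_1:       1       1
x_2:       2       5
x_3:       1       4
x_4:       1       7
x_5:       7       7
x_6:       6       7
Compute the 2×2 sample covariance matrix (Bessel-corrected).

Step 1 — column means:
  mean(U) = (1 + 2 + 1 + 1 + 7 + 6) / 6 = 18/6 = 3
  mean(V) = (1 + 5 + 4 + 7 + 7 + 7) / 6 = 31/6 = 5.1667

Step 2 — sample covariance S[i,j] = (1/(n-1)) · Σ_k (x_{k,i} - mean_i) · (x_{k,j} - mean_j), with n-1 = 5.
  S[U,U] = ((-2)·(-2) + (-1)·(-1) + (-2)·(-2) + (-2)·(-2) + (4)·(4) + (3)·(3)) / 5 = 38/5 = 7.6
  S[U,V] = ((-2)·(-4.1667) + (-1)·(-0.1667) + (-2)·(-1.1667) + (-2)·(1.8333) + (4)·(1.8333) + (3)·(1.8333)) / 5 = 20/5 = 4
  S[V,V] = ((-4.1667)·(-4.1667) + (-0.1667)·(-0.1667) + (-1.1667)·(-1.1667) + (1.8333)·(1.8333) + (1.8333)·(1.8333) + (1.8333)·(1.8333)) / 5 = 28.8333/5 = 5.7667

S is symmetric (S[j,i] = S[i,j]). Assembling:

S = [[7.6, 4],
 [4, 5.7667]]


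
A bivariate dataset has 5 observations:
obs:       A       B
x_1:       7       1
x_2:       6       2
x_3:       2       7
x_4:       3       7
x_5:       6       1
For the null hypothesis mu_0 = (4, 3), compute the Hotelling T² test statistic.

Step 1 — sample mean vector:
  mean(A) = (7 + 6 + 2 + 3 + 6) / 5 = 24/5 = 4.8
  mean(B) = (1 + 2 + 7 + 7 + 1) / 5 = 18/5 = 3.6
  x̄ = (4.8, 3.6),  deviation x̄ - mu_0 = (4.8, 3.6) - (4, 3) = (0.8, 0.6).

Step 2 — sample covariance matrix, S[i,j] = (1/(n-1)) · Σ_k (x_{k,i} - mean_i) · (x_{k,j} - mean_j), divisor n-1 = 4:
  S[A,A] = ((2.2)·(2.2) + (1.2)·(1.2) + (-2.8)·(-2.8) + (-1.8)·(-1.8) + (1.2)·(1.2)) / 4 = 18.8/4 = 4.7
  S[A,B] = ((2.2)·(-2.6) + (1.2)·(-1.6) + (-2.8)·(3.4) + (-1.8)·(3.4) + (1.2)·(-2.6)) / 4 = -26.4/4 = -6.6
  S[B,B] = ((-2.6)·(-2.6) + (-1.6)·(-1.6) + (3.4)·(3.4) + (3.4)·(3.4) + (-2.6)·(-2.6)) / 4 = 39.2/4 = 9.8
  S = [[4.7, -6.6],
 [-6.6, 9.8]].

Step 3 — invert S. det(S) = 4.7·9.8 - (-6.6)² = 2.5.
  S^{-1} = (1/det) · [[d, -b], [-b, a]] = [[3.92, 2.64],
 [2.64, 1.88]].

Step 4 — quadratic form (x̄ - mu_0)^T · S^{-1} · (x̄ - mu_0):
  S^{-1} · (x̄ - mu_0) = (4.72, 3.24),
  (x̄ - mu_0)^T · [...] = (0.8)·(4.72) + (0.6)·(3.24) = 5.72.

Step 5 — scale by n: T² = 5 · 5.72 = 28.6.

T² ≈ 28.6


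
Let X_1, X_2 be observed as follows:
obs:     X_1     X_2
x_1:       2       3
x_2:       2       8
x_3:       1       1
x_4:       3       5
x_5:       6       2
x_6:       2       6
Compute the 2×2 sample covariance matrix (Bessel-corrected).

Step 1 — column means:
  mean(X_1) = (2 + 2 + 1 + 3 + 6 + 2) / 6 = 16/6 = 2.6667
  mean(X_2) = (3 + 8 + 1 + 5 + 2 + 6) / 6 = 25/6 = 4.1667

Step 2 — sample covariance S[i,j] = (1/(n-1)) · Σ_k (x_{k,i} - mean_i) · (x_{k,j} - mean_j), with n-1 = 5.
  S[X_1,X_1] = ((-0.6667)·(-0.6667) + (-0.6667)·(-0.6667) + (-1.6667)·(-1.6667) + (0.3333)·(0.3333) + (3.3333)·(3.3333) + (-0.6667)·(-0.6667)) / 5 = 15.3333/5 = 3.0667
  S[X_1,X_2] = ((-0.6667)·(-1.1667) + (-0.6667)·(3.8333) + (-1.6667)·(-3.1667) + (0.3333)·(0.8333) + (3.3333)·(-2.1667) + (-0.6667)·(1.8333)) / 5 = -4.6667/5 = -0.9333
  S[X_2,X_2] = ((-1.1667)·(-1.1667) + (3.8333)·(3.8333) + (-3.1667)·(-3.1667) + (0.8333)·(0.8333) + (-2.1667)·(-2.1667) + (1.8333)·(1.8333)) / 5 = 34.8333/5 = 6.9667

S is symmetric (S[j,i] = S[i,j]). Assembling:

S = [[3.0667, -0.9333],
 [-0.9333, 6.9667]]


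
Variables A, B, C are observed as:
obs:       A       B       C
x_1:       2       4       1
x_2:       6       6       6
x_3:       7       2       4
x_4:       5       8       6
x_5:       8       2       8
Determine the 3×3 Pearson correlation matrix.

Step 1 — column means:
  mean(A) = (2 + 6 + 7 + 5 + 8) / 5 = 28/5 = 5.6
  mean(B) = (4 + 6 + 2 + 8 + 2) / 5 = 22/5 = 4.4
  mean(C) = (1 + 6 + 4 + 6 + 8) / 5 = 25/5 = 5

Step 2 — sample variances and covariances s[i,j] = (1/(n-1)) · Σ_k (x_{k,i} - mean_i) · (x_{k,j} - mean_j), with n-1 = 4:
  s[A,A] = ((-3.6)·(-3.6) + (0.4)·(0.4) + (1.4)·(1.4) + (-0.6)·(-0.6) + (2.4)·(2.4)) / 4 = 21.2/4 = 5.3
  s[A,B] = ((-3.6)·(-0.4) + (0.4)·(1.6) + (1.4)·(-2.4) + (-0.6)·(3.6) + (2.4)·(-2.4)) / 4 = -9.2/4 = -2.3
  s[A,C] = ((-3.6)·(-4) + (0.4)·(1) + (1.4)·(-1) + (-0.6)·(1) + (2.4)·(3)) / 4 = 20/4 = 5
  s[B,B] = ((-0.4)·(-0.4) + (1.6)·(1.6) + (-2.4)·(-2.4) + (3.6)·(3.6) + (-2.4)·(-2.4)) / 4 = 27.2/4 = 6.8
  s[B,C] = ((-0.4)·(-4) + (1.6)·(1) + (-2.4)·(-1) + (3.6)·(1) + (-2.4)·(3)) / 4 = 2/4 = 0.5
  s[C,C] = ((-4)·(-4) + (1)·(1) + (-1)·(-1) + (1)·(1) + (3)·(3)) / 4 = 28/4 = 7
  Sample standard deviations s_i = √(s[i,i]):
  s(A) = √(5.3) = 2.3022
  s(B) = √(6.8) = 2.6077
  s(C) = √(7) = 2.6458

Step 3 — r_{ij} = s_{ij} / (s_i · s_j):
  r[A,A] = 1 (diagonal).
  r[A,B] = -2.3 / (2.3022 · 2.6077) = -2.3 / 6.0033 = -0.3831
  r[A,C] = 5 / (2.3022 · 2.6458) = 5 / 6.091 = 0.8209
  r[B,B] = 1 (diagonal).
  r[B,C] = 0.5 / (2.6077 · 2.6458) = 0.5 / 6.8993 = 0.0725
  r[C,C] = 1 (diagonal).

R is symmetric with unit diagonal. Assembling:

R = [[1, -0.3831, 0.8209],
 [-0.3831, 1, 0.0725],
 [0.8209, 0.0725, 1]]


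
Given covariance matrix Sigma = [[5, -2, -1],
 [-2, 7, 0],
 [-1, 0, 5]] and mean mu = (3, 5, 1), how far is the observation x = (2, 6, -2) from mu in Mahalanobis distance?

Step 1 — centre the observation: (x - mu) = (-1, 1, -3).

Step 2 — invert Sigma (cofactor / det for 3×3, or solve directly):
  Sigma^{-1} = [[0.2365, 0.0676, 0.0473],
 [0.0676, 0.1622, 0.0135],
 [0.0473, 0.0135, 0.2095]].

Step 3 — form the quadratic (x - mu)^T · Sigma^{-1} · (x - mu):
  Sigma^{-1} · (x - mu) = (-0.3108, 0.0541, -0.6622).
  (x - mu)^T · [Sigma^{-1} · (x - mu)] = (-1)·(-0.3108) + (1)·(0.0541) + (-3)·(-0.6622) = 2.3514.

Step 4 — take square root: d = √(2.3514) ≈ 1.5334.

d(x, mu) = √(2.3514) ≈ 1.5334


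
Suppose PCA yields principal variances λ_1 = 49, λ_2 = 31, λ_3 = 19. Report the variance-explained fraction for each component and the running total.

Step 1 — total variance = trace(Sigma) = Σ λ_i = 49 + 31 + 19 = 99.

Step 2 — fraction explained by component i = λ_i / Σ λ:
  PC1: 49/99 = 0.4949
  PC2: 31/99 = 0.3131
  PC3: 19/99 = 0.1919

Step 3 — cumulative fraction after k components = (λ_1 + ... + λ_k) / Σ λ:
  k = 1: 49/99 = 0.4949
  k = 2: (49 + 31)/99 = 80/99 = 0.8081
  k = 3: (49 + 31 + 19)/99 = 99/99 = 1

Summary (fraction, with percent):

explained: PC1 0.4949 (49.49%), PC2 0.3131 (31.31%), PC3 0.1919 (19.19%);  cumulative: 0.4949, 0.8081, 1


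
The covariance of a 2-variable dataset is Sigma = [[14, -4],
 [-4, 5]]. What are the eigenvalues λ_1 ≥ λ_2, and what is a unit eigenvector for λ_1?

Step 1 — characteristic polynomial of 2×2 Sigma:
  det(Sigma - λI) = λ² - trace · λ + det = 0.
  trace = 14 + 5 = 19, det = 14·5 - (-4)² = 54.
Step 2 — discriminant:
  Δ = trace² - 4·det = 361 - 216 = 145.
Step 3 — eigenvalues:
  λ = (trace ± √Δ)/2 = (19 ± 12.0416)/2,
  λ_1 = 15.5208,  λ_2 = 3.4792.

Step 4 — unit eigenvector for λ_1: solve (Sigma - λ_1 I)v = 0. First row:
  (14 - 15.5208)·v_x + (-4)·v_y = 0, i.e. (-1.5208)·v_x + (-4)·v_y = 0,
  so v ∝ (b, λ_1 - a) = (-4, 1.5208); multiply by -1 so the first entry is positive: u = (4, -1.5208).
  ||u|| = √((4)² + (-1.5208)²) = √(18.3128) ≈ 4.2793,
  v_1 = u/||u|| ≈ (0.9347, -0.3554) (||v_1|| = 1).

λ_1 = 15.5208,  λ_2 = 3.4792;  v_1 ≈ (0.9347, -0.3554)


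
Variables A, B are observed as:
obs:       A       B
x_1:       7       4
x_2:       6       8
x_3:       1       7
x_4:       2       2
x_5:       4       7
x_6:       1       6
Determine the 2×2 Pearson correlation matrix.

Step 1 — column means:
  mean(A) = (7 + 6 + 1 + 2 + 4 + 1) / 6 = 21/6 = 3.5
  mean(B) = (4 + 8 + 7 + 2 + 7 + 6) / 6 = 34/6 = 5.6667

Step 2 — sample variances and covariances s[i,j] = (1/(n-1)) · Σ_k (x_{k,i} - mean_i) · (x_{k,j} - mean_j), with n-1 = 5:
  s[A,A] = ((3.5)·(3.5) + (2.5)·(2.5) + (-2.5)·(-2.5) + (-1.5)·(-1.5) + (0.5)·(0.5) + (-2.5)·(-2.5)) / 5 = 33.5/5 = 6.7
  s[A,B] = ((3.5)·(-1.6667) + (2.5)·(2.3333) + (-2.5)·(1.3333) + (-1.5)·(-3.6667) + (0.5)·(1.3333) + (-2.5)·(0.3333)) / 5 = 2/5 = 0.4
  s[B,B] = ((-1.6667)·(-1.6667) + (2.3333)·(2.3333) + (1.3333)·(1.3333) + (-3.6667)·(-3.6667) + (1.3333)·(1.3333) + (0.3333)·(0.3333)) / 5 = 25.3333/5 = 5.0667
  Sample standard deviations s_i = √(s[i,i]):
  s(A) = √(6.7) = 2.5884
  s(B) = √(5.0667) = 2.2509

Step 3 — r_{ij} = s_{ij} / (s_i · s_j):
  r[A,A] = 1 (diagonal).
  r[A,B] = 0.4 / (2.5884 · 2.2509) = 0.4 / 5.8264 = 0.0687
  r[B,B] = 1 (diagonal).

R is symmetric with unit diagonal. Assembling:

R = [[1, 0.0687],
 [0.0687, 1]]


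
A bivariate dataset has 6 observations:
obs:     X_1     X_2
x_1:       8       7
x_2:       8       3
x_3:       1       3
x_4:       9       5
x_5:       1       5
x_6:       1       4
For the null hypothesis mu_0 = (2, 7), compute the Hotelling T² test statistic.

Step 1 — sample mean vector:
  mean(X_1) = (8 + 8 + 1 + 9 + 1 + 1) / 6 = 28/6 = 4.6667
  mean(X_2) = (7 + 3 + 3 + 5 + 5 + 4) / 6 = 27/6 = 4.5
  x̄ = (4.6667, 4.5),  deviation x̄ - mu_0 = (4.6667, 4.5) - (2, 7) = (2.6667, -2.5).

Step 2 — sample covariance matrix, S[i,j] = (1/(n-1)) · Σ_k (x_{k,i} - mean_i) · (x_{k,j} - mean_j), divisor n-1 = 5:
  S[X_1,X_1] = ((3.3333)·(3.3333) + (3.3333)·(3.3333) + (-3.6667)·(-3.6667) + (4.3333)·(4.3333) + (-3.6667)·(-3.6667) + (-3.6667)·(-3.6667)) / 5 = 81.3333/5 = 16.2667
  S[X_1,X_2] = ((3.3333)·(2.5) + (3.3333)·(-1.5) + (-3.6667)·(-1.5) + (4.3333)·(0.5) + (-3.6667)·(0.5) + (-3.6667)·(-0.5)) / 5 = 11/5 = 2.2
  S[X_2,X_2] = ((2.5)·(2.5) + (-1.5)·(-1.5) + (-1.5)·(-1.5) + (0.5)·(0.5) + (0.5)·(0.5) + (-0.5)·(-0.5)) / 5 = 11.5/5 = 2.3
  S = [[16.2667, 2.2],
 [2.2, 2.3]].

Step 3 — invert S. det(S) = 16.2667·2.3 - (2.2)² = 32.5733.
  S^{-1} = (1/det) · [[d, -b], [-b, a]] = [[0.0706, -0.0675],
 [-0.0675, 0.4994]].

Step 4 — quadratic form (x̄ - mu_0)^T · S^{-1} · (x̄ - mu_0):
  S^{-1} · (x̄ - mu_0) = (0.3571, -1.4286),
  (x̄ - mu_0)^T · [...] = (2.6667)·(0.3571) + (-2.5)·(-1.4286) = 4.5238.

Step 5 — scale by n: T² = 6 · 4.5238 = 27.1429.

T² ≈ 27.1429


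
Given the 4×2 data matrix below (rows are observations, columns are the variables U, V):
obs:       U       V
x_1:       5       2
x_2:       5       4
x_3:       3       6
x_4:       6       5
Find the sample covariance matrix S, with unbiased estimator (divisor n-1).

Step 1 — column means:
  mean(U) = (5 + 5 + 3 + 6) / 4 = 19/4 = 4.75
  mean(V) = (2 + 4 + 6 + 5) / 4 = 17/4 = 4.25

Step 2 — sample covariance S[i,j] = (1/(n-1)) · Σ_k (x_{k,i} - mean_i) · (x_{k,j} - mean_j), with n-1 = 3.
  S[U,U] = ((0.25)·(0.25) + (0.25)·(0.25) + (-1.75)·(-1.75) + (1.25)·(1.25)) / 3 = 4.75/3 = 1.5833
  S[U,V] = ((0.25)·(-2.25) + (0.25)·(-0.25) + (-1.75)·(1.75) + (1.25)·(0.75)) / 3 = -2.75/3 = -0.9167
  S[V,V] = ((-2.25)·(-2.25) + (-0.25)·(-0.25) + (1.75)·(1.75) + (0.75)·(0.75)) / 3 = 8.75/3 = 2.9167

S is symmetric (S[j,i] = S[i,j]). Assembling:

S = [[1.5833, -0.9167],
 [-0.9167, 2.9167]]


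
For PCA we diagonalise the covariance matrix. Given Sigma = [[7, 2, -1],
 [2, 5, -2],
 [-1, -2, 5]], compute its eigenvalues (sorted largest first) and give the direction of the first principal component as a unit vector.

Step 1 — characteristic polynomial p(λ) = det(λI - Sigma) = λ³ - tr·λ² + c_1·λ - det, where tr = trace, c_1 = sum of the principal 2×2 minors, det = det(Sigma):
  tr = 7 + 5 + 5 = 17,
  c_1 = (7·5 - (2)²) + (7·5 - (-1)²) + (5·5 - (-2)²) = 31 + 34 + 21 = 86,
  det = 7·(5·5 - (-2)²) - (2)·((2)·5 - (-2)·(-1)) + (-1)·((2)·(-2) - 5·(-1)) = 7·(21) - (2)·(8) + (-1)·(1) = 130.
  So p(λ) = λ³ - 17λ² + 86λ - 130.
Step 2 — look for an integer root (rational root theorem: any rational root is an integer divisor of 130). Testing λ = 5:
  p(5) = 125 - 425 + 430 - 130 = 0  ✓
  Dividing out (λ - 5): p(λ) = (λ - 5)(λ² - 12λ + 26).
Step 3 — remaining eigenvalues from the quadratic λ² - 12λ + 26 = 0:
  Δ = 12² - 4·26 = 144 - 104 = 40,  λ = (12 ± √40)/2 = (12 ± 6.3246)/2 ≈ 9.1623 or 2.8377.
  Sorted: λ_1 = 9.1623,  λ_2 = 5,  λ_3 = 2.8377  (check: sum = 17 = tr ✓).

Step 4 — unit eigenvector for λ_1 ≈ 9.1623: v spans the null space of (Sigma - λ_1 I), whose rows are
  r_1 = (-2.1623, 2, -1),  r_2 = (2, -4.1623, -2),  r_3 = (-1, -2, -4.1623).
  v is orthogonal to every row, so take v ∝ r_1 × r_2 = ((2)·(-2) - (-1)·(-4.1623), (-1)·(2) - (-2.1623)·(-2), (-2.1623)·(-4.1623) - (2)·(2)) ≈ (-8.1623, -6.3246, 5).
  Rescale (multiply by -1 so the first nonzero entry is positive): u = (8.1623, 6.3246, -5).
  ||u|| = √((8.1623)² + (6.3246)² + (-5)²) = √(131.6228) ≈ 11.4727,  v_1 = u/||u|| ≈ (0.7115, 0.5513, -0.4358) (||v_1|| = 1).

λ_1 = 9.1623,  λ_2 = 5,  λ_3 = 2.8377;  v_1 ≈ (0.7115, 0.5513, -0.4358)


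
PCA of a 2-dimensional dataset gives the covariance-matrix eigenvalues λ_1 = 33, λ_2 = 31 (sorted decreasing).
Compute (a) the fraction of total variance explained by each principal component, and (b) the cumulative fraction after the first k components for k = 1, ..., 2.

Step 1 — total variance = trace(Sigma) = Σ λ_i = 33 + 31 = 64.

Step 2 — fraction explained by component i = λ_i / Σ λ:
  PC1: 33/64 = 0.5156
  PC2: 31/64 = 0.4844

Step 3 — cumulative fraction after k components = (λ_1 + ... + λ_k) / Σ λ:
  k = 1: 33/64 = 0.5156
  k = 2: (33 + 31)/64 = 64/64 = 1

Summary (fraction, with percent):

explained: PC1 0.5156 (51.56%), PC2 0.4844 (48.44%);  cumulative: 0.5156, 1


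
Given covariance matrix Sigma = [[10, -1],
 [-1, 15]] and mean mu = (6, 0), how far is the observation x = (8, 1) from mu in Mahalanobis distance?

Step 1 — centre the observation: (x - mu) = (2, 1).

Step 2 — invert Sigma. det(Sigma) = 10·15 - (-1)² = 149.
  Sigma^{-1} = (1/det) · [[d, -b], [-b, a]] = [[0.1007, 0.0067],
 [0.0067, 0.0671]].

Step 3 — form the quadratic (x - mu)^T · Sigma^{-1} · (x - mu):
  Sigma^{-1} · (x - mu) = (0.2081, 0.0805).
  (x - mu)^T · [Sigma^{-1} · (x - mu)] = (2)·(0.2081) + (1)·(0.0805) = 0.4966.

Step 4 — take square root: d = √(0.4966) ≈ 0.7047.

d(x, mu) = √(0.4966) ≈ 0.7047


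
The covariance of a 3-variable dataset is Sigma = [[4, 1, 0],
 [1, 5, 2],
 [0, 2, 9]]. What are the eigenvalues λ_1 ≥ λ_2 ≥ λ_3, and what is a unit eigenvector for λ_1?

Step 1 — characteristic polynomial p(λ) = det(λI - Sigma) = λ³ - tr·λ² + c_1·λ - det, where tr = trace, c_1 = sum of the principal 2×2 minors, det = det(Sigma):
  tr = 4 + 5 + 9 = 18,
  c_1 = (4·5 - (1)²) + (4·9 - (0)²) + (5·9 - (2)²) = 19 + 36 + 41 = 96,
  det = 4·(5·9 - (2)²) - (1)·((1)·9 - (2)·(0)) + (0)·((1)·(2) - 5·(0)) = 4·(41) - (1)·(9) + (0)·(2) = 155.
  So p(λ) = λ³ - 18λ² + 96λ - 155.
Step 2 — look for an integer root (rational root theorem: any rational root is an integer divisor of 155). Testing λ = 5:
  p(5) = 125 - 450 + 480 - 155 = 0  ✓
  Dividing out (λ - 5): p(λ) = (λ - 5)(λ² - 13λ + 31).
Step 3 — remaining eigenvalues from the quadratic λ² - 13λ + 31 = 0:
  Δ = 13² - 4·31 = 169 - 124 = 45,  λ = (13 ± √45)/2 = (13 ± 6.7082)/2 ≈ 9.8541 or 3.1459.
  Sorted: λ_1 = 9.8541,  λ_2 = 5,  λ_3 = 3.1459  (check: sum = 18 = tr ✓).

Step 4 — unit eigenvector for λ_1 ≈ 9.8541: v spans the null space of (Sigma - λ_1 I), whose rows are
  r_1 = (-5.8541, 1, 0),  r_2 = (1, -4.8541, 2),  r_3 = (0, 2, -0.8541).
  v is orthogonal to every row, so take v ∝ r_1 × r_2 = ((1)·(2) - (0)·(-4.8541), (0)·(1) - (-5.8541)·(2), (-5.8541)·(-4.8541) - (1)·(1)) ≈ (2, 11.7082, 27.4164).
  Let u = (2, 11.7082, 27.4164).
  ||u|| = √((2)² + (11.7082)² + (27.4164)²) = √(892.7415) ≈ 29.8788,  v_1 = u/||u|| ≈ (0.0669, 0.3919, 0.9176) (||v_1|| = 1).

λ_1 = 9.8541,  λ_2 = 5,  λ_3 = 3.1459;  v_1 ≈ (0.0669, 0.3919, 0.9176)


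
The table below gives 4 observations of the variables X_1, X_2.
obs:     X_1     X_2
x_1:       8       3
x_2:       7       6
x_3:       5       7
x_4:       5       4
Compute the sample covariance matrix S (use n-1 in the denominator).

Step 1 — column means:
  mean(X_1) = (8 + 7 + 5 + 5) / 4 = 25/4 = 6.25
  mean(X_2) = (3 + 6 + 7 + 4) / 4 = 20/4 = 5

Step 2 — sample covariance S[i,j] = (1/(n-1)) · Σ_k (x_{k,i} - mean_i) · (x_{k,j} - mean_j), with n-1 = 3.
  S[X_1,X_1] = ((1.75)·(1.75) + (0.75)·(0.75) + (-1.25)·(-1.25) + (-1.25)·(-1.25)) / 3 = 6.75/3 = 2.25
  S[X_1,X_2] = ((1.75)·(-2) + (0.75)·(1) + (-1.25)·(2) + (-1.25)·(-1)) / 3 = -4/3 = -1.3333
  S[X_2,X_2] = ((-2)·(-2) + (1)·(1) + (2)·(2) + (-1)·(-1)) / 3 = 10/3 = 3.3333

S is symmetric (S[j,i] = S[i,j]). Assembling:

S = [[2.25, -1.3333],
 [-1.3333, 3.3333]]


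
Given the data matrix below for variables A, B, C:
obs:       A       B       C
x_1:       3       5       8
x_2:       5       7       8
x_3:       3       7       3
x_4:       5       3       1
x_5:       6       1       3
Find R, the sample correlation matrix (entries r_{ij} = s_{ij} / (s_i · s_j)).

Step 1 — column means:
  mean(A) = (3 + 5 + 3 + 5 + 6) / 5 = 22/5 = 4.4
  mean(B) = (5 + 7 + 7 + 3 + 1) / 5 = 23/5 = 4.6
  mean(C) = (8 + 8 + 3 + 1 + 3) / 5 = 23/5 = 4.6

Step 2 — sample variances and covariances s[i,j] = (1/(n-1)) · Σ_k (x_{k,i} - mean_i) · (x_{k,j} - mean_j), with n-1 = 4:
  s[A,A] = ((-1.4)·(-1.4) + (0.6)·(0.6) + (-1.4)·(-1.4) + (0.6)·(0.6) + (1.6)·(1.6)) / 4 = 7.2/4 = 1.8
  s[A,B] = ((-1.4)·(0.4) + (0.6)·(2.4) + (-1.4)·(2.4) + (0.6)·(-1.6) + (1.6)·(-3.6)) / 4 = -9.2/4 = -2.3
  s[A,C] = ((-1.4)·(3.4) + (0.6)·(3.4) + (-1.4)·(-1.6) + (0.6)·(-3.6) + (1.6)·(-1.6)) / 4 = -5.2/4 = -1.3
  s[B,B] = ((0.4)·(0.4) + (2.4)·(2.4) + (2.4)·(2.4) + (-1.6)·(-1.6) + (-3.6)·(-3.6)) / 4 = 27.2/4 = 6.8
  s[B,C] = ((0.4)·(3.4) + (2.4)·(3.4) + (2.4)·(-1.6) + (-1.6)·(-3.6) + (-3.6)·(-1.6)) / 4 = 17.2/4 = 4.3
  s[C,C] = ((3.4)·(3.4) + (3.4)·(3.4) + (-1.6)·(-1.6) + (-3.6)·(-3.6) + (-1.6)·(-1.6)) / 4 = 41.2/4 = 10.3
  Sample standard deviations s_i = √(s[i,i]):
  s(A) = √(1.8) = 1.3416
  s(B) = √(6.8) = 2.6077
  s(C) = √(10.3) = 3.2094

Step 3 — r_{ij} = s_{ij} / (s_i · s_j):
  r[A,A] = 1 (diagonal).
  r[A,B] = -2.3 / (1.3416 · 2.6077) = -2.3 / 3.4986 = -0.6574
  r[A,C] = -1.3 / (1.3416 · 3.2094) = -1.3 / 4.3058 = -0.3019
  r[B,B] = 1 (diagonal).
  r[B,C] = 4.3 / (2.6077 · 3.2094) = 4.3 / 8.369 = 0.5138
  r[C,C] = 1 (diagonal).

R is symmetric with unit diagonal. Assembling:

R = [[1, -0.6574, -0.3019],
 [-0.6574, 1, 0.5138],
 [-0.3019, 0.5138, 1]]


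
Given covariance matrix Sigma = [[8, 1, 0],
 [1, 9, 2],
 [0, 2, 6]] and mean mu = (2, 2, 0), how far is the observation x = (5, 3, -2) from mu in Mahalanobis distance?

Step 1 — centre the observation: (x - mu) = (3, 1, -2).

Step 2 — invert Sigma (cofactor / det for 3×3, or solve directly):
  Sigma^{-1} = [[0.1269, -0.0152, 0.0051],
 [-0.0152, 0.1218, -0.0406],
 [0.0051, -0.0406, 0.1802]].

Step 3 — form the quadratic (x - mu)^T · Sigma^{-1} · (x - mu):
  Sigma^{-1} · (x - mu) = (0.3553, 0.1574, -0.3858).
  (x - mu)^T · [Sigma^{-1} · (x - mu)] = (3)·(0.3553) + (1)·(0.1574) + (-2)·(-0.3858) = 1.9949.

Step 4 — take square root: d = √(1.9949) ≈ 1.4124.

d(x, mu) = √(1.9949) ≈ 1.4124


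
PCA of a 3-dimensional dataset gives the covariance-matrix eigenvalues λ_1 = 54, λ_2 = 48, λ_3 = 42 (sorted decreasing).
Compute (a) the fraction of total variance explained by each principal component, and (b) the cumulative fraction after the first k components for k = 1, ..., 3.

Step 1 — total variance = trace(Sigma) = Σ λ_i = 54 + 48 + 42 = 144.

Step 2 — fraction explained by component i = λ_i / Σ λ:
  PC1: 54/144 = 0.375
  PC2: 48/144 = 0.3333
  PC3: 42/144 = 0.2917

Step 3 — cumulative fraction after k components = (λ_1 + ... + λ_k) / Σ λ:
  k = 1: 54/144 = 0.375
  k = 2: (54 + 48)/144 = 102/144 = 0.7083
  k = 3: (54 + 48 + 42)/144 = 144/144 = 1

Summary (fraction, with percent):

explained: PC1 0.375 (37.5%), PC2 0.3333 (33.33%), PC3 0.2917 (29.17%);  cumulative: 0.375, 0.7083, 1


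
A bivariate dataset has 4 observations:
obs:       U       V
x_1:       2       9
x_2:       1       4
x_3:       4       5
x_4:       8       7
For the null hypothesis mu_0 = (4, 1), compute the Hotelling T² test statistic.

Step 1 — sample mean vector:
  mean(U) = (2 + 1 + 4 + 8) / 4 = 15/4 = 3.75
  mean(V) = (9 + 4 + 5 + 7) / 4 = 25/4 = 6.25
  x̄ = (3.75, 6.25),  deviation x̄ - mu_0 = (3.75, 6.25) - (4, 1) = (-0.25, 5.25).

Step 2 — sample covariance matrix, S[i,j] = (1/(n-1)) · Σ_k (x_{k,i} - mean_i) · (x_{k,j} - mean_j), divisor n-1 = 3:
  S[U,U] = ((-1.75)·(-1.75) + (-2.75)·(-2.75) + (0.25)·(0.25) + (4.25)·(4.25)) / 3 = 28.75/3 = 9.5833
  S[U,V] = ((-1.75)·(2.75) + (-2.75)·(-2.25) + (0.25)·(-1.25) + (4.25)·(0.75)) / 3 = 4.25/3 = 1.4167
  S[V,V] = ((2.75)·(2.75) + (-2.25)·(-2.25) + (-1.25)·(-1.25) + (0.75)·(0.75)) / 3 = 14.75/3 = 4.9167
  S = [[9.5833, 1.4167],
 [1.4167, 4.9167]].

Step 3 — invert S. det(S) = 9.5833·4.9167 - (1.4167)² = 45.1111.
  S^{-1} = (1/det) · [[d, -b], [-b, a]] = [[0.109, -0.0314],
 [-0.0314, 0.2124]].

Step 4 — quadratic form (x̄ - mu_0)^T · S^{-1} · (x̄ - mu_0):
  S^{-1} · (x̄ - mu_0) = (-0.1921, 1.1232),
  (x̄ - mu_0)^T · [...] = (-0.25)·(-0.1921) + (5.25)·(1.1232) = 5.9446.

Step 5 — scale by n: T² = 4 · 5.9446 = 23.7783.

T² ≈ 23.7783


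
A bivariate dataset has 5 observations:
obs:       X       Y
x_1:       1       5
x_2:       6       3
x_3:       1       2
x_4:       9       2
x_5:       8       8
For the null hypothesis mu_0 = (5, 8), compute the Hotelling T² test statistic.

Step 1 — sample mean vector:
  mean(X) = (1 + 6 + 1 + 9 + 8) / 5 = 25/5 = 5
  mean(Y) = (5 + 3 + 2 + 2 + 8) / 5 = 20/5 = 4
  x̄ = (5, 4),  deviation x̄ - mu_0 = (5, 4) - (5, 8) = (0, -4).

Step 2 — sample covariance matrix, S[i,j] = (1/(n-1)) · Σ_k (x_{k,i} - mean_i) · (x_{k,j} - mean_j), divisor n-1 = 4:
  S[X,X] = ((-4)·(-4) + (1)·(1) + (-4)·(-4) + (4)·(4) + (3)·(3)) / 4 = 58/4 = 14.5
  S[X,Y] = ((-4)·(1) + (1)·(-1) + (-4)·(-2) + (4)·(-2) + (3)·(4)) / 4 = 7/4 = 1.75
  S[Y,Y] = ((1)·(1) + (-1)·(-1) + (-2)·(-2) + (-2)·(-2) + (4)·(4)) / 4 = 26/4 = 6.5
  S = [[14.5, 1.75],
 [1.75, 6.5]].

Step 3 — invert S. det(S) = 14.5·6.5 - (1.75)² = 91.1875.
  S^{-1} = (1/det) · [[d, -b], [-b, a]] = [[0.0713, -0.0192],
 [-0.0192, 0.159]].

Step 4 — quadratic form (x̄ - mu_0)^T · S^{-1} · (x̄ - mu_0):
  S^{-1} · (x̄ - mu_0) = (0.0768, -0.6361),
  (x̄ - mu_0)^T · [...] = (0)·(0.0768) + (-4)·(-0.6361) = 2.5442.

Step 5 — scale by n: T² = 5 · 2.5442 = 12.721.

T² ≈ 12.721


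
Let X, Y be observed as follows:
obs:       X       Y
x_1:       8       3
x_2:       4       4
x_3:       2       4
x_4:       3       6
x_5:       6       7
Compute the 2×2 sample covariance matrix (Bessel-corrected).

Step 1 — column means:
  mean(X) = (8 + 4 + 2 + 3 + 6) / 5 = 23/5 = 4.6
  mean(Y) = (3 + 4 + 4 + 6 + 7) / 5 = 24/5 = 4.8

Step 2 — sample covariance S[i,j] = (1/(n-1)) · Σ_k (x_{k,i} - mean_i) · (x_{k,j} - mean_j), with n-1 = 4.
  S[X,X] = ((3.4)·(3.4) + (-0.6)·(-0.6) + (-2.6)·(-2.6) + (-1.6)·(-1.6) + (1.4)·(1.4)) / 4 = 23.2/4 = 5.8
  S[X,Y] = ((3.4)·(-1.8) + (-0.6)·(-0.8) + (-2.6)·(-0.8) + (-1.6)·(1.2) + (1.4)·(2.2)) / 4 = -2.4/4 = -0.6
  S[Y,Y] = ((-1.8)·(-1.8) + (-0.8)·(-0.8) + (-0.8)·(-0.8) + (1.2)·(1.2) + (2.2)·(2.2)) / 4 = 10.8/4 = 2.7

S is symmetric (S[j,i] = S[i,j]). Assembling:

S = [[5.8, -0.6],
 [-0.6, 2.7]]


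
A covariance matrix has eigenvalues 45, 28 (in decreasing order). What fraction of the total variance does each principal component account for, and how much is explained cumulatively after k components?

Step 1 — total variance = trace(Sigma) = Σ λ_i = 45 + 28 = 73.

Step 2 — fraction explained by component i = λ_i / Σ λ:
  PC1: 45/73 = 0.6164
  PC2: 28/73 = 0.3836

Step 3 — cumulative fraction after k components = (λ_1 + ... + λ_k) / Σ λ:
  k = 1: 45/73 = 0.6164
  k = 2: (45 + 28)/73 = 73/73 = 1

Summary (fraction, with percent):

explained: PC1 0.6164 (61.64%), PC2 0.3836 (38.36%);  cumulative: 0.6164, 1


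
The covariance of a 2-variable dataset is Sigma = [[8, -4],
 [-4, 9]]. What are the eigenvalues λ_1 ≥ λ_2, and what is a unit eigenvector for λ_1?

Step 1 — characteristic polynomial of 2×2 Sigma:
  det(Sigma - λI) = λ² - trace · λ + det = 0.
  trace = 8 + 9 = 17, det = 8·9 - (-4)² = 56.
Step 2 — discriminant:
  Δ = trace² - 4·det = 289 - 224 = 65.
Step 3 — eigenvalues:
  λ = (trace ± √Δ)/2 = (17 ± 8.0623)/2,
  λ_1 = 12.5311,  λ_2 = 4.4689.

Step 4 — unit eigenvector for λ_1: solve (Sigma - λ_1 I)v = 0. First row:
  (8 - 12.5311)·v_x + (-4)·v_y = 0, i.e. (-4.5311)·v_x + (-4)·v_y = 0,
  so v ∝ (b, λ_1 - a) = (-4, 4.5311); multiply by -1 so the first entry is positive: u = (4, -4.5311).
  ||u|| = √((4)² + (-4.5311)²) = √(36.5311) ≈ 6.0441,
  v_1 = u/||u|| ≈ (0.6618, -0.7497) (||v_1|| = 1).

λ_1 = 12.5311,  λ_2 = 4.4689;  v_1 ≈ (0.6618, -0.7497)


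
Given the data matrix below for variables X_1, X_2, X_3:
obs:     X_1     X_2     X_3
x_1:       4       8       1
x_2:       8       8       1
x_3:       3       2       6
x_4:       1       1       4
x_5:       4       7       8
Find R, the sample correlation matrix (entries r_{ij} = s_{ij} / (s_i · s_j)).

Step 1 — column means:
  mean(X_1) = (4 + 8 + 3 + 1 + 4) / 5 = 20/5 = 4
  mean(X_2) = (8 + 8 + 2 + 1 + 7) / 5 = 26/5 = 5.2
  mean(X_3) = (1 + 1 + 6 + 4 + 8) / 5 = 20/5 = 4

Step 2 — sample variances and covariances s[i,j] = (1/(n-1)) · Σ_k (x_{k,i} - mean_i) · (x_{k,j} - mean_j), with n-1 = 4:
  s[X_1,X_1] = ((0)·(0) + (4)·(4) + (-1)·(-1) + (-3)·(-3) + (0)·(0)) / 4 = 26/4 = 6.5
  s[X_1,X_2] = ((0)·(2.8) + (4)·(2.8) + (-1)·(-3.2) + (-3)·(-4.2) + (0)·(1.8)) / 4 = 27/4 = 6.75
  s[X_1,X_3] = ((0)·(-3) + (4)·(-3) + (-1)·(2) + (-3)·(0) + (0)·(4)) / 4 = -14/4 = -3.5
  s[X_2,X_2] = ((2.8)·(2.8) + (2.8)·(2.8) + (-3.2)·(-3.2) + (-4.2)·(-4.2) + (1.8)·(1.8)) / 4 = 46.8/4 = 11.7
  s[X_2,X_3] = ((2.8)·(-3) + (2.8)·(-3) + (-3.2)·(2) + (-4.2)·(0) + (1.8)·(4)) / 4 = -16/4 = -4
  s[X_3,X_3] = ((-3)·(-3) + (-3)·(-3) + (2)·(2) + (0)·(0) + (4)·(4)) / 4 = 38/4 = 9.5
  Sample standard deviations s_i = √(s[i,i]):
  s(X_1) = √(6.5) = 2.5495
  s(X_2) = √(11.7) = 3.4205
  s(X_3) = √(9.5) = 3.0822

Step 3 — r_{ij} = s_{ij} / (s_i · s_j):
  r[X_1,X_1] = 1 (diagonal).
  r[X_1,X_2] = 6.75 / (2.5495 · 3.4205) = 6.75 / 8.7207 = 0.774
  r[X_1,X_3] = -3.5 / (2.5495 · 3.0822) = -3.5 / 7.8581 = -0.4454
  r[X_2,X_2] = 1 (diagonal).
  r[X_2,X_3] = -4 / (3.4205 · 3.0822) = -4 / 10.5428 = -0.3794
  r[X_3,X_3] = 1 (diagonal).

R is symmetric with unit diagonal. Assembling:

R = [[1, 0.774, -0.4454],
 [0.774, 1, -0.3794],
 [-0.4454, -0.3794, 1]]


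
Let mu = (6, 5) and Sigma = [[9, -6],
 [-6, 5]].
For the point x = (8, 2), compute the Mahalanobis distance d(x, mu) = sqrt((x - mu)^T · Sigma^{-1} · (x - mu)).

Step 1 — centre the observation: (x - mu) = (2, -3).

Step 2 — invert Sigma. det(Sigma) = 9·5 - (-6)² = 9.
  Sigma^{-1} = (1/det) · [[d, -b], [-b, a]] = [[0.5556, 0.6667],
 [0.6667, 1]].

Step 3 — form the quadratic (x - mu)^T · Sigma^{-1} · (x - mu):
  Sigma^{-1} · (x - mu) = (-0.8889, -1.6667).
  (x - mu)^T · [Sigma^{-1} · (x - mu)] = (2)·(-0.8889) + (-3)·(-1.6667) = 3.2222.

Step 4 — take square root: d = √(3.2222) ≈ 1.7951.

d(x, mu) = √(3.2222) ≈ 1.7951


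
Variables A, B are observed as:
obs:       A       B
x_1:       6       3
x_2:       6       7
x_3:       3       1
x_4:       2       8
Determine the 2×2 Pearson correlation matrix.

Step 1 — column means:
  mean(A) = (6 + 6 + 3 + 2) / 4 = 17/4 = 4.25
  mean(B) = (3 + 7 + 1 + 8) / 4 = 19/4 = 4.75

Step 2 — sample variances and covariances s[i,j] = (1/(n-1)) · Σ_k (x_{k,i} - mean_i) · (x_{k,j} - mean_j), with n-1 = 3:
  s[A,A] = ((1.75)·(1.75) + (1.75)·(1.75) + (-1.25)·(-1.25) + (-2.25)·(-2.25)) / 3 = 12.75/3 = 4.25
  s[A,B] = ((1.75)·(-1.75) + (1.75)·(2.25) + (-1.25)·(-3.75) + (-2.25)·(3.25)) / 3 = -1.75/3 = -0.5833
  s[B,B] = ((-1.75)·(-1.75) + (2.25)·(2.25) + (-3.75)·(-3.75) + (3.25)·(3.25)) / 3 = 32.75/3 = 10.9167
  Sample standard deviations s_i = √(s[i,i]):
  s(A) = √(4.25) = 2.0616
  s(B) = √(10.9167) = 3.304

Step 3 — r_{ij} = s_{ij} / (s_i · s_j):
  r[A,A] = 1 (diagonal).
  r[A,B] = -0.5833 / (2.0616 · 3.304) = -0.5833 / 6.8114 = -0.0856
  r[B,B] = 1 (diagonal).

R is symmetric with unit diagonal. Assembling:

R = [[1, -0.0856],
 [-0.0856, 1]]


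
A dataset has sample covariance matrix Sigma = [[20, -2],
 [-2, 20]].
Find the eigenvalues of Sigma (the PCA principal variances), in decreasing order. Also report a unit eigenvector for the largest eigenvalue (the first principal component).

Step 1 — characteristic polynomial of 2×2 Sigma:
  det(Sigma - λI) = λ² - trace · λ + det = 0.
  trace = 20 + 20 = 40, det = 20·20 - (-2)² = 396.
Step 2 — discriminant:
  Δ = trace² - 4·det = 1600 - 1584 = 16.
Step 3 — eigenvalues:
  λ = (trace ± √Δ)/2 = (40 ± 4)/2,
  λ_1 = 22,  λ_2 = 18.

Step 4 — unit eigenvector for λ_1: solve (Sigma - λ_1 I)v = 0. First row:
  (20 - 22)·v_x + (-2)·v_y = 0, i.e. (-2)·v_x + (-2)·v_y = 0,
  so v ∝ (b, λ_1 - a) = (-2, 2); multiply by -1 so the first entry is positive: u = (2, -2).
  ||u|| = √((2)² + (-2)²) = √(8) ≈ 2.8284,
  v_1 = u/||u|| ≈ (0.7071, -0.7071) (||v_1|| = 1).

λ_1 = 22,  λ_2 = 18;  v_1 ≈ (0.7071, -0.7071)


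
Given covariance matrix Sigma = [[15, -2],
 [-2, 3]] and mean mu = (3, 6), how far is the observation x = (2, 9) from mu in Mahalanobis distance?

Step 1 — centre the observation: (x - mu) = (-1, 3).

Step 2 — invert Sigma. det(Sigma) = 15·3 - (-2)² = 41.
  Sigma^{-1} = (1/det) · [[d, -b], [-b, a]] = [[0.0732, 0.0488],
 [0.0488, 0.3659]].

Step 3 — form the quadratic (x - mu)^T · Sigma^{-1} · (x - mu):
  Sigma^{-1} · (x - mu) = (0.0732, 1.0488).
  (x - mu)^T · [Sigma^{-1} · (x - mu)] = (-1)·(0.0732) + (3)·(1.0488) = 3.0732.

Step 4 — take square root: d = √(3.0732) ≈ 1.753.

d(x, mu) = √(3.0732) ≈ 1.753


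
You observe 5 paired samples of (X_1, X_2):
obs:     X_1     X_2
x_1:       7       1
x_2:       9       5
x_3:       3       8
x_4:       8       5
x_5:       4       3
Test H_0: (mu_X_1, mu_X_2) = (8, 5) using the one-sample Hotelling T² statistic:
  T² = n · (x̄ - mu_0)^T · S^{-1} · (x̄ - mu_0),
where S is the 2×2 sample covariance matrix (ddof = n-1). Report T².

Step 1 — sample mean vector:
  mean(X_1) = (7 + 9 + 3 + 8 + 4) / 5 = 31/5 = 6.2
  mean(X_2) = (1 + 5 + 8 + 5 + 3) / 5 = 22/5 = 4.4
  x̄ = (6.2, 4.4),  deviation x̄ - mu_0 = (6.2, 4.4) - (8, 5) = (-1.8, -0.6).

Step 2 — sample covariance matrix, S[i,j] = (1/(n-1)) · Σ_k (x_{k,i} - mean_i) · (x_{k,j} - mean_j), divisor n-1 = 4:
  S[X_1,X_1] = ((0.8)·(0.8) + (2.8)·(2.8) + (-3.2)·(-3.2) + (1.8)·(1.8) + (-2.2)·(-2.2)) / 4 = 26.8/4 = 6.7
  S[X_1,X_2] = ((0.8)·(-3.4) + (2.8)·(0.6) + (-3.2)·(3.6) + (1.8)·(0.6) + (-2.2)·(-1.4)) / 4 = -8.4/4 = -2.1
  S[X_2,X_2] = ((-3.4)·(-3.4) + (0.6)·(0.6) + (3.6)·(3.6) + (0.6)·(0.6) + (-1.4)·(-1.4)) / 4 = 27.2/4 = 6.8
  S = [[6.7, -2.1],
 [-2.1, 6.8]].

Step 3 — invert S. det(S) = 6.7·6.8 - (-2.1)² = 41.15.
  S^{-1} = (1/det) · [[d, -b], [-b, a]] = [[0.1652, 0.051],
 [0.051, 0.1628]].

Step 4 — quadratic form (x̄ - mu_0)^T · S^{-1} · (x̄ - mu_0):
  S^{-1} · (x̄ - mu_0) = (-0.3281, -0.1896),
  (x̄ - mu_0)^T · [...] = (-1.8)·(-0.3281) + (-0.6)·(-0.1896) = 0.7043.

Step 5 — scale by n: T² = 5 · 0.7043 = 3.5213.

T² ≈ 3.5213


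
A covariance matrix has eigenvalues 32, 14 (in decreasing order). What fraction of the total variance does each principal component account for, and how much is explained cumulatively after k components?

Step 1 — total variance = trace(Sigma) = Σ λ_i = 32 + 14 = 46.

Step 2 — fraction explained by component i = λ_i / Σ λ:
  PC1: 32/46 = 0.6957
  PC2: 14/46 = 0.3043

Step 3 — cumulative fraction after k components = (λ_1 + ... + λ_k) / Σ λ:
  k = 1: 32/46 = 0.6957
  k = 2: (32 + 14)/46 = 46/46 = 1

Summary (fraction, with percent):

explained: PC1 0.6957 (69.57%), PC2 0.3043 (30.43%);  cumulative: 0.6957, 1


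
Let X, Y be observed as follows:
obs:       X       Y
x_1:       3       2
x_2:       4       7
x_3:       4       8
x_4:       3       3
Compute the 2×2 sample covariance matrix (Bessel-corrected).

Step 1 — column means:
  mean(X) = (3 + 4 + 4 + 3) / 4 = 14/4 = 3.5
  mean(Y) = (2 + 7 + 8 + 3) / 4 = 20/4 = 5

Step 2 — sample covariance S[i,j] = (1/(n-1)) · Σ_k (x_{k,i} - mean_i) · (x_{k,j} - mean_j), with n-1 = 3.
  S[X,X] = ((-0.5)·(-0.5) + (0.5)·(0.5) + (0.5)·(0.5) + (-0.5)·(-0.5)) / 3 = 1/3 = 0.3333
  S[X,Y] = ((-0.5)·(-3) + (0.5)·(2) + (0.5)·(3) + (-0.5)·(-2)) / 3 = 5/3 = 1.6667
  S[Y,Y] = ((-3)·(-3) + (2)·(2) + (3)·(3) + (-2)·(-2)) / 3 = 26/3 = 8.6667

S is symmetric (S[j,i] = S[i,j]). Assembling:

S = [[0.3333, 1.6667],
 [1.6667, 8.6667]]


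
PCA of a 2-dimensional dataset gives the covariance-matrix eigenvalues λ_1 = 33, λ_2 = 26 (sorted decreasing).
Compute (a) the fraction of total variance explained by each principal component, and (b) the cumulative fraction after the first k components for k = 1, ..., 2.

Step 1 — total variance = trace(Sigma) = Σ λ_i = 33 + 26 = 59.

Step 2 — fraction explained by component i = λ_i / Σ λ:
  PC1: 33/59 = 0.5593
  PC2: 26/59 = 0.4407

Step 3 — cumulative fraction after k components = (λ_1 + ... + λ_k) / Σ λ:
  k = 1: 33/59 = 0.5593
  k = 2: (33 + 26)/59 = 59/59 = 1

Summary (fraction, with percent):

explained: PC1 0.5593 (55.93%), PC2 0.4407 (44.07%);  cumulative: 0.5593, 1


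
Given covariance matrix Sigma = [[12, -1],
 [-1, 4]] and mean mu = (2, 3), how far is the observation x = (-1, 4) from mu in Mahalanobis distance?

Step 1 — centre the observation: (x - mu) = (-3, 1).

Step 2 — invert Sigma. det(Sigma) = 12·4 - (-1)² = 47.
  Sigma^{-1} = (1/det) · [[d, -b], [-b, a]] = [[0.0851, 0.0213],
 [0.0213, 0.2553]].

Step 3 — form the quadratic (x - mu)^T · Sigma^{-1} · (x - mu):
  Sigma^{-1} · (x - mu) = (-0.234, 0.1915).
  (x - mu)^T · [Sigma^{-1} · (x - mu)] = (-3)·(-0.234) + (1)·(0.1915) = 0.8936.

Step 4 — take square root: d = √(0.8936) ≈ 0.9453.

d(x, mu) = √(0.8936) ≈ 0.9453


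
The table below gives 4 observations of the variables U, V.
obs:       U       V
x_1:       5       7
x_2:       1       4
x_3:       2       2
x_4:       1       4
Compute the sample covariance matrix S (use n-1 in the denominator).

Step 1 — column means:
  mean(U) = (5 + 1 + 2 + 1) / 4 = 9/4 = 2.25
  mean(V) = (7 + 4 + 2 + 4) / 4 = 17/4 = 4.25

Step 2 — sample covariance S[i,j] = (1/(n-1)) · Σ_k (x_{k,i} - mean_i) · (x_{k,j} - mean_j), with n-1 = 3.
  S[U,U] = ((2.75)·(2.75) + (-1.25)·(-1.25) + (-0.25)·(-0.25) + (-1.25)·(-1.25)) / 3 = 10.75/3 = 3.5833
  S[U,V] = ((2.75)·(2.75) + (-1.25)·(-0.25) + (-0.25)·(-2.25) + (-1.25)·(-0.25)) / 3 = 8.75/3 = 2.9167
  S[V,V] = ((2.75)·(2.75) + (-0.25)·(-0.25) + (-2.25)·(-2.25) + (-0.25)·(-0.25)) / 3 = 12.75/3 = 4.25

S is symmetric (S[j,i] = S[i,j]). Assembling:

S = [[3.5833, 2.9167],
 [2.9167, 4.25]]


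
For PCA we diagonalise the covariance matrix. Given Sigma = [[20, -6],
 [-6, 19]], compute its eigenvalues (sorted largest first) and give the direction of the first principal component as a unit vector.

Step 1 — characteristic polynomial of 2×2 Sigma:
  det(Sigma - λI) = λ² - trace · λ + det = 0.
  trace = 20 + 19 = 39, det = 20·19 - (-6)² = 344.
Step 2 — discriminant:
  Δ = trace² - 4·det = 1521 - 1376 = 145.
Step 3 — eigenvalues:
  λ = (trace ± √Δ)/2 = (39 ± 12.0416)/2,
  λ_1 = 25.5208,  λ_2 = 13.4792.

Step 4 — unit eigenvector for λ_1: solve (Sigma - λ_1 I)v = 0. First row:
  (20 - 25.5208)·v_x + (-6)·v_y = 0, i.e. (-5.5208)·v_x + (-6)·v_y = 0,
  so v ∝ (b, λ_1 - a) = (-6, 5.5208); multiply by -1 so the first entry is positive: u = (6, -5.5208).
  ||u|| = √((6)² + (-5.5208)²) = √(66.4792) ≈ 8.1535,
  v_1 = u/||u|| ≈ (0.7359, -0.6771) (||v_1|| = 1).

λ_1 = 25.5208,  λ_2 = 13.4792;  v_1 ≈ (0.7359, -0.6771)


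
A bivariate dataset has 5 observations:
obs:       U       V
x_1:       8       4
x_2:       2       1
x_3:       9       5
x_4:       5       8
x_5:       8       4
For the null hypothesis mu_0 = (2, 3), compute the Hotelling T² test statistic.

Step 1 — sample mean vector:
  mean(U) = (8 + 2 + 9 + 5 + 8) / 5 = 32/5 = 6.4
  mean(V) = (4 + 1 + 5 + 8 + 4) / 5 = 22/5 = 4.4
  x̄ = (6.4, 4.4),  deviation x̄ - mu_0 = (6.4, 4.4) - (2, 3) = (4.4, 1.4).

Step 2 — sample covariance matrix, S[i,j] = (1/(n-1)) · Σ_k (x_{k,i} - mean_i) · (x_{k,j} - mean_j), divisor n-1 = 4:
  S[U,U] = ((1.6)·(1.6) + (-4.4)·(-4.4) + (2.6)·(2.6) + (-1.4)·(-1.4) + (1.6)·(1.6)) / 4 = 33.2/4 = 8.3
  S[U,V] = ((1.6)·(-0.4) + (-4.4)·(-3.4) + (2.6)·(0.6) + (-1.4)·(3.6) + (1.6)·(-0.4)) / 4 = 10.2/4 = 2.55
  S[V,V] = ((-0.4)·(-0.4) + (-3.4)·(-3.4) + (0.6)·(0.6) + (3.6)·(3.6) + (-0.4)·(-0.4)) / 4 = 25.2/4 = 6.3
  S = [[8.3, 2.55],
 [2.55, 6.3]].

Step 3 — invert S. det(S) = 8.3·6.3 - (2.55)² = 45.7875.
  S^{-1} = (1/det) · [[d, -b], [-b, a]] = [[0.1376, -0.0557],
 [-0.0557, 0.1813]].

Step 4 — quadratic form (x̄ - mu_0)^T · S^{-1} · (x̄ - mu_0):
  S^{-1} · (x̄ - mu_0) = (0.5274, 0.0087),
  (x̄ - mu_0)^T · [...] = (4.4)·(0.5274) + (1.4)·(0.0087) = 2.333.

Step 5 — scale by n: T² = 5 · 2.333 = 11.6648.

T² ≈ 11.6648
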